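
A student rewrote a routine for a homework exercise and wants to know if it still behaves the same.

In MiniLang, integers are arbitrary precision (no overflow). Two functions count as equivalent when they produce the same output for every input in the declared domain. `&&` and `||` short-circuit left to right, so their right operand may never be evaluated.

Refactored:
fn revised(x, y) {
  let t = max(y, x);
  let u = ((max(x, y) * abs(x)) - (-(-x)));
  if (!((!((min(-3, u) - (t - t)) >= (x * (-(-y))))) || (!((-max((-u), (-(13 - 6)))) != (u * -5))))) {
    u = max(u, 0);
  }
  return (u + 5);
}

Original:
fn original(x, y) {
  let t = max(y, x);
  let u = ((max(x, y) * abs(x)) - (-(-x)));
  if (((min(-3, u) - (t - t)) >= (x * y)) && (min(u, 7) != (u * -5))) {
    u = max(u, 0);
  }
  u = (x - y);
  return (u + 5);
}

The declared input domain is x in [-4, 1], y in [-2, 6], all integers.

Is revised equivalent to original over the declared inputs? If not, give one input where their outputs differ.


There is a counterexample at x=-4, y=-2: 3 on one side, 1 on the other.
original: t = -2; u = -4; (((min(-3, u) - (t - t)) >= (x * y)) && (min(u, 7) != (u * -5))) -> false; u = -2; return 3
revised: t = -2; u = -4; (!((!((min(-3, u) - (t - t)) >= (x * (-(-y))))) || (!((-max((-u), (-(13 - 6)))) != (u * -5))))) -> false; return 1
verdict: not equivalent; witness: x=-4, y=-2


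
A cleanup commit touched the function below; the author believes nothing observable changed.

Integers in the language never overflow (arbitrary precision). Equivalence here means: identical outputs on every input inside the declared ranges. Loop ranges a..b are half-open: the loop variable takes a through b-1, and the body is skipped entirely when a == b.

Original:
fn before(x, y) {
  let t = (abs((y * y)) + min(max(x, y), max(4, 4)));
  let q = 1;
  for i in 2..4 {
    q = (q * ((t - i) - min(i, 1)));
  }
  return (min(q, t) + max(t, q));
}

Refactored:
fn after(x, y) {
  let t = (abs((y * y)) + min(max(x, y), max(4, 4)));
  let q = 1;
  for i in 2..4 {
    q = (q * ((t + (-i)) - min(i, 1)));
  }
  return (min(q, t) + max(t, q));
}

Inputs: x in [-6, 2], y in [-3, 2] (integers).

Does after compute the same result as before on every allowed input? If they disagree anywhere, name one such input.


The two are interchangeable: arithmetic usage differs, and every declared input agrees.
Tracing x=-4, y=-3: before: t becomes 6; next q becomes 1; next at i=2:; next q becomes 3; next at i=3:; next q becomes 6; next final value 12 | after: t becomes 6; next q becomes 1; next at i=2:; next q becomes 3; next at i=3:; next q becomes 6; next final value 12 — matching result 12.
An exhaustive pass over the 54 declared inputs shows identical outputs.
verdict: equivalent


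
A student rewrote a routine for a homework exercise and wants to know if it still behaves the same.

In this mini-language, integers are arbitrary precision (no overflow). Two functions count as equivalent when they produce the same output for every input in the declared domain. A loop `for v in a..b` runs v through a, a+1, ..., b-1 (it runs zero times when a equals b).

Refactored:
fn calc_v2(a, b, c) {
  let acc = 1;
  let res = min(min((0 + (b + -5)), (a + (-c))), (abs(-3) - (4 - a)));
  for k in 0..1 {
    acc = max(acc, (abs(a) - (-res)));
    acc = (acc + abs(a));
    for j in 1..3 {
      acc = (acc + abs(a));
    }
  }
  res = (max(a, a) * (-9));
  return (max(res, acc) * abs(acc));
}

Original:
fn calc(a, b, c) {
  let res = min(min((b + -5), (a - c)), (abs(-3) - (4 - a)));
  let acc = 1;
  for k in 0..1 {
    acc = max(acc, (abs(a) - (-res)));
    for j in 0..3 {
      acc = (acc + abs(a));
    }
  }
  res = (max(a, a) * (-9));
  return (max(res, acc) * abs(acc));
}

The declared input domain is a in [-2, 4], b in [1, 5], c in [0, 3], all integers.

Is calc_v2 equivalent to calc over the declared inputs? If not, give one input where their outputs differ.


Comparing the listings, the differences include: arithmetic usage differs, min/max/abs usage differs, loop structure differs, statement counts differ, constant usage differs.
One worked example (a=3, b=3, c=1) — calc: res = -2; acc = 1; [k=0]; acc = 1; [j=0]; acc = 4; [j=1]; acc = 7; [j=2]; acc = 10; res = -27; return 100; calc_v2: acc = 1; res = -2; [k=0]; acc = 1; acc = 4; [j=1]; acc = 7; [j=2]; acc = 10; res = -27; return 100; agreement on 100.
Across all 140 domain points the two functions coincide.
verdict: equivalent


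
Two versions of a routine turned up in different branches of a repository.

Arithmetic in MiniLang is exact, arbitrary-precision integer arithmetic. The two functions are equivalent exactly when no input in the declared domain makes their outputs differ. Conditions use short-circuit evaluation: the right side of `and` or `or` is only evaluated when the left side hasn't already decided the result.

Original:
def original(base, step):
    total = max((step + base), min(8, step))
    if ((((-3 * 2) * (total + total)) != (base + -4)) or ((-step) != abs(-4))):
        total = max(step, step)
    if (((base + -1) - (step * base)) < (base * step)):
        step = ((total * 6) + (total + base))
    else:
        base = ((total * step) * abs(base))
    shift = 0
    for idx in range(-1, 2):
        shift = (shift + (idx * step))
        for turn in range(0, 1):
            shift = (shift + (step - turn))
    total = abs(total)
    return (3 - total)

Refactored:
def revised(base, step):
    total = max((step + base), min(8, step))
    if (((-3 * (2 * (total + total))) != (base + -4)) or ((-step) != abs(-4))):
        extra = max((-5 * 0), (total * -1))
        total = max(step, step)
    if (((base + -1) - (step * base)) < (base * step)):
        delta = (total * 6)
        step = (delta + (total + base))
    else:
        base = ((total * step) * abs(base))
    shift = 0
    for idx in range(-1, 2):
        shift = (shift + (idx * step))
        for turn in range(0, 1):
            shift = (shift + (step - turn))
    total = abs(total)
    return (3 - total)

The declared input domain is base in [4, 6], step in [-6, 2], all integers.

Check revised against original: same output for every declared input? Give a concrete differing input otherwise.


The two are interchangeable: min/max/abs usage differs, plus local variable names differ, plus statement counts differ, plus constant usage differs, plus arithmetic usage differs, and every declared input agrees.
One worked example (base=4, step=-4) — original: total = 0; ((((-3 * 2) * (total + total)) != (base + -4)) or ((-step) != abs(-4))) -> false; (((base + -1) - (step * base)) < (base * step)) -> false; base = 0; shift = 0; [idx=-1]; shift = 4; [turn=0]; shift = 0; [idx=0]; shift = 0; [turn=0]; shift = -4; [idx=1]; shift = -8; [turn=0]; shift = -12; total = 0; return 3; revised: total = 0; (((-3 * (2 * (total + total))) != (base + -4)) or ((-step) != abs(-4))) -> false; (((base + -1) - (step * base)) < (base * step)) -> false; base = 0; shift = 0; [idx=-1]; shift = 4; [turn=0]; shift = 0; [idx=0]; shift = 0; [turn=0]; shift = -4; [idx=1]; shift = -8; [turn=0]; shift = -12; total = 0; return 3; agreement on 3.
Every one of the 27 inputs gives matching results.
verdict: equivalent


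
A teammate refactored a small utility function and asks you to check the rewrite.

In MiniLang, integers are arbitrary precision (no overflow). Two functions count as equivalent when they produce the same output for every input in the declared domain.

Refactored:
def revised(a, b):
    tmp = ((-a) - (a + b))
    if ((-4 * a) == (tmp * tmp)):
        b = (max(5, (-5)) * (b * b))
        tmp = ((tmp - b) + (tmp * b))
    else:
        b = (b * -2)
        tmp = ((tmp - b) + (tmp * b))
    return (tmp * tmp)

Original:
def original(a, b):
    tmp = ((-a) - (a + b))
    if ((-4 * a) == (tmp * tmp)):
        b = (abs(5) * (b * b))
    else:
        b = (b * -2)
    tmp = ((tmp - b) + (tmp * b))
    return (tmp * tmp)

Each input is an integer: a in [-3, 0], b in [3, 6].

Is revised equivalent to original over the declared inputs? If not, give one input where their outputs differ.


Side by side, the visible changes include: arithmetic usage differs; and statement counts differ; and min/max/abs usage differs; and constant usage differs.
One worked example (a=-3, b=3) — original: tmp becomes 3; next ((-4 * a) == (tmp * tmp)) evaluates to false; next b becomes -6; next tmp becomes -9; next final value 81; revised: tmp becomes 3; next ((-4 * a) == (tmp * tmp)) evaluates to false; next b becomes -6; next tmp becomes -9; next final value 81; agreement on 81.
Sweeping the whole domain (16 inputs) finds no disagreement.
verdict: equivalent


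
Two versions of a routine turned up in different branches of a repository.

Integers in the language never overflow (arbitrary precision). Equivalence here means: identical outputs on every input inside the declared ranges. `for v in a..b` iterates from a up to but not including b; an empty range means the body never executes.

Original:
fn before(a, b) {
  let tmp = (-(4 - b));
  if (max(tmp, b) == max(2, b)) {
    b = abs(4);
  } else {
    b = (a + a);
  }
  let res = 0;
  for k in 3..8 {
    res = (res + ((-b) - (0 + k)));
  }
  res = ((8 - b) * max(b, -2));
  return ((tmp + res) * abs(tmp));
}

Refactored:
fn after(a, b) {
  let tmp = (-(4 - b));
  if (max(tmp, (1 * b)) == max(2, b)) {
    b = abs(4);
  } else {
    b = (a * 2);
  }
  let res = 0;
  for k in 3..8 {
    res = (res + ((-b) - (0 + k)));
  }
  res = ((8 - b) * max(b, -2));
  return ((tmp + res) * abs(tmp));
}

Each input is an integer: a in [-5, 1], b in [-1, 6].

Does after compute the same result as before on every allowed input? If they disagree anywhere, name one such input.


Equivalent — the differences include constant usage differs; arithmetic usage differs, yet no declared input distinguishes the two.
Spot check at a=-5, b=-1 — before: tmp = -5; (max(tmp, b) == max(2, b)) -> false; b = -10; res = 0; [k=3]; res = 7; [k=4]; res = 13; [k=5]; res = 18; [k=6]; res = 22; [k=7]; res = 25; res = -36; return -205. after: tmp = -5; (max(tmp, (1 * b)) == max(2, b)) -> false; b = -10; res = 0; [k=3]; res = 7; [k=4]; res = 13; [k=5]; res = 18; [k=6]; res = 22; [k=7]; res = 25; res = -36; return -205. Both give -205.
Sweeping the whole domain (56 inputs) finds no disagreement.
verdict: equivalent


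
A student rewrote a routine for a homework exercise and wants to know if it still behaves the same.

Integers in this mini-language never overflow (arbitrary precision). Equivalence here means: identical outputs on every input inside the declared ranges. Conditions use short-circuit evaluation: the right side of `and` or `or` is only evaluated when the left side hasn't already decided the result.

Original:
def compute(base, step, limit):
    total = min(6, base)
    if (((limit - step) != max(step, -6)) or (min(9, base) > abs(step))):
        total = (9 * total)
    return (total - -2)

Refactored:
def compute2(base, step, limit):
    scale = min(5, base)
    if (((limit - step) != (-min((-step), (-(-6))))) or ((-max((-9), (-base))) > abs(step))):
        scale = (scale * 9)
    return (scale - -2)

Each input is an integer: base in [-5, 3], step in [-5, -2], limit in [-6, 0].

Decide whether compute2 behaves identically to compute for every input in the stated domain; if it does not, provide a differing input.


Although `6` became `5`, no input in the stated domain can expose it; all 252 inputs agree.
verdict: equivalent


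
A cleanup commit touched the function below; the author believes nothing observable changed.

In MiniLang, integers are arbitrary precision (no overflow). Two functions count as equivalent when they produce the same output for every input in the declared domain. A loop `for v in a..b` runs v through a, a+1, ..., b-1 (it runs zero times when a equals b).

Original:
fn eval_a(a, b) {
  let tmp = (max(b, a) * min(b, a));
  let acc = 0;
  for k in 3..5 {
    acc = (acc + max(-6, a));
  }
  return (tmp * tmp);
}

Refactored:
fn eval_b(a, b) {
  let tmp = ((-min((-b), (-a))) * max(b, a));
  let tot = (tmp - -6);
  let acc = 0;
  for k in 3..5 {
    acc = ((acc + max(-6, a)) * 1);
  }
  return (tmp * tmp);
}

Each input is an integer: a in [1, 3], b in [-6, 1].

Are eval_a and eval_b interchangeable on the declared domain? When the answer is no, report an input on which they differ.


a=1, b=-6 yields 36 from eval_a but 1 from eval_b.
verdict: not equivalent; witness: a=1, b=-6


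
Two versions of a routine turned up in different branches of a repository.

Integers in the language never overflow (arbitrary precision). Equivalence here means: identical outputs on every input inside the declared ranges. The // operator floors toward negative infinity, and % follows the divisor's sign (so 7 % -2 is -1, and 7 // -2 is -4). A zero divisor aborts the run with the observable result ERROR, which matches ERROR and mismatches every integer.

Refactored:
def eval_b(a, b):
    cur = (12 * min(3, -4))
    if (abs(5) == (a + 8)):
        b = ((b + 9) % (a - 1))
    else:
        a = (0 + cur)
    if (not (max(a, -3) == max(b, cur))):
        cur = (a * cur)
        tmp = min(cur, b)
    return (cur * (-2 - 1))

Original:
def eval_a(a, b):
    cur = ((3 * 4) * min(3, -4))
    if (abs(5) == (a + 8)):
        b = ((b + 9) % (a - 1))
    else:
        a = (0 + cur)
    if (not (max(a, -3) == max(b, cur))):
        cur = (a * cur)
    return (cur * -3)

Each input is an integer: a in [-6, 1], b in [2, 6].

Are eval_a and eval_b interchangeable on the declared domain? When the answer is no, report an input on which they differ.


This is a faithful refactor — statement counts differ, and min/max/abs usage differs, and local variable names differ, and arithmetic usage differs, and constant usage differs, but the computed results match everywhere.
Spot check at a=-6, b=6 — eval_a: cur becomes -48; next (abs(5) == (a + 8)) evaluates to false; next a becomes -48; next (not (max(a, -3) == max(b, cur))) evaluates to true; next cur becomes 2304; next final value -6912. eval_b: cur becomes -48; next (abs(5) == (a + 8)) evaluates to false; next a becomes -48; next (not (max(a, -3) == max(b, cur))) evaluates to true; next cur becomes 2304; next tmp becomes 6; next final value -6912. Both give -6912.
Every one of the 40 inputs gives matching results.
verdict: equivalent


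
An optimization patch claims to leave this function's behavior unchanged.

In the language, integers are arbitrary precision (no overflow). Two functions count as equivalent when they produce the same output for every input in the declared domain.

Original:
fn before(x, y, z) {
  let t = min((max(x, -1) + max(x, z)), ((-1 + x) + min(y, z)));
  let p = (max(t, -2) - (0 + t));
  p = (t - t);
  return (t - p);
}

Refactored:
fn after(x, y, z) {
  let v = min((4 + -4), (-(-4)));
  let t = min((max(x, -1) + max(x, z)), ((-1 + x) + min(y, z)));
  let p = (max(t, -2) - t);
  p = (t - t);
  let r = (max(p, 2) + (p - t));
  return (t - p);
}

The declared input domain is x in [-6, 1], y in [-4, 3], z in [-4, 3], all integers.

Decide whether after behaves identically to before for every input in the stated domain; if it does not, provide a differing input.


Behavior is preserved: although statement counts differ, plus min/max/abs usage differs, plus arithmetic usage differs, plus constant usage differs, plus local variable names differ, the outputs never diverge.
One worked example (x=-1, y=-4, z=3) — before: t = -6; p = 4; p = 0; return -6; after: v = 0; t = -6; p = 4; p = 0; r = 8; return -6; agreement on -6.
An exhaustive pass over the 512 declared inputs shows identical outputs.
verdict: equivalent


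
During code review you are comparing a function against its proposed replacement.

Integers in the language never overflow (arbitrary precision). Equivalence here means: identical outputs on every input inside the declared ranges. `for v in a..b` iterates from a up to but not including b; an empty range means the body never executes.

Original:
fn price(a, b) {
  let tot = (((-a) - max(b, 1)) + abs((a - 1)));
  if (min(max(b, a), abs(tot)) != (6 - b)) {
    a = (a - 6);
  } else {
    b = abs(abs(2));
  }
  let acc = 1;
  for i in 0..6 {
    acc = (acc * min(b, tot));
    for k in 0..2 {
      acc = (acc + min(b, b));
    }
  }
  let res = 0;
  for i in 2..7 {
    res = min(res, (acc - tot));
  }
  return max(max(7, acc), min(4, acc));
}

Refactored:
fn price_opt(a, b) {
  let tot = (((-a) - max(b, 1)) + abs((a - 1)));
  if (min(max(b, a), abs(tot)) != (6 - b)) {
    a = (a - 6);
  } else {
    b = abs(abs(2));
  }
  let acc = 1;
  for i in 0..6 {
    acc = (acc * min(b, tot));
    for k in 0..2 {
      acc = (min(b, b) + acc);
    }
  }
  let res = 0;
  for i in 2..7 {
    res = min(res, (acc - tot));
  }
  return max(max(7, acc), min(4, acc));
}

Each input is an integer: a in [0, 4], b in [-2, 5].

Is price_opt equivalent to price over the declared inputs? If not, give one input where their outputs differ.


The two versions differ — the changes include same computation, different form.
One worked example (a=0, b=-1) — price: tot := 0 | (min(max(b, a), abs(tot)) != (6 - b)): true | a := -6 | acc := 1 | iter i=0: | acc := -1 | iter k=0: | acc := -2 | iter k=1: | acc := -3 | iter i=1: | acc := 3 | iter k=0: | acc := 2 | iter k=1: | acc := 1 | iter i=2: | acc := -1 | iter k=0: | acc := -2 | iter k=1: | acc := -3 | iter i=3: | acc := 3 | iter k=0: | acc := 2 | iter k=1: | acc := 1 | iter i=4: | acc := -1 | iter k=0: | acc := -2 | iter k=1: | acc := -3 | iter i=5: | acc := 3 | iter k=0: | acc := 2 | iter k=1: | acc := 1 | res := 0 | iter i=2: | res := 0 | iter i=3: | res := 0 | iter i=4: | res := 0 | iter i=5: | res := 0 | iter i=6: | res := 0 | result 7; price_opt: tot := 0 | (min(max(b, a), abs(tot)) != (6 - b)): true | a := -6 | acc := 1 | iter i=0: | acc := -1 | iter k=0: | acc := -2 | iter k=1: | acc := -3 | iter i=1: | acc := 3 | iter k=0: | acc := 2 | iter k=1: | acc := 1 | iter i=2: | acc := -1 | iter k=0: | acc := -2 | iter k=1: | acc := -3 | iter i=3: | acc := 3 | iter k=0: | acc := 2 | iter k=1: | acc := 1 | iter i=4: | acc := -1 | iter k=0: | acc := -2 | iter k=1: | acc := -3 | iter i=5: | acc := 3 | iter k=0: | acc := 2 | iter k=1: | acc := 1 | res := 0 | iter i=2: | res := 0 | iter i=3: | res := 0 | iter i=4: | res := 0 | iter i=5: | res := 0 | iter i=6: | res := 0 | result 7; agreement on 7.
An exhaustive pass over the 40 declared inputs shows identical outputs.
verdict: equivalent


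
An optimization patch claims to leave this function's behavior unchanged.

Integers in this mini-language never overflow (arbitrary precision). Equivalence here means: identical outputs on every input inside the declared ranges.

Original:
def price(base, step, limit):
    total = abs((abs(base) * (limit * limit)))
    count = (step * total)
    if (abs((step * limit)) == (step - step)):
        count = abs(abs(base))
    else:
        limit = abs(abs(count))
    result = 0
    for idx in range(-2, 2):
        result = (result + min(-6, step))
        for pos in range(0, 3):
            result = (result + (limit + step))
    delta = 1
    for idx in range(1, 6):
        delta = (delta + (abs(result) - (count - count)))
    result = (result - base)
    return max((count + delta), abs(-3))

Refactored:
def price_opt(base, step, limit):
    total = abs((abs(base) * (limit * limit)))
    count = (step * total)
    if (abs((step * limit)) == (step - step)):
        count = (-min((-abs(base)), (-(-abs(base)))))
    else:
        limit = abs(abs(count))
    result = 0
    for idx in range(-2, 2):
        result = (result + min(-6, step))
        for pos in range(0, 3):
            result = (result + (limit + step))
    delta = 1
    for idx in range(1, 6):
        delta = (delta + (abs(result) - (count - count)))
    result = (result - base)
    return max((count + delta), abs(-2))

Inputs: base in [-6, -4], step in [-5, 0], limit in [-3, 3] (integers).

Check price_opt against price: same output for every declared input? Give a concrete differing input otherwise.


The one real change (`-3` became `-2`) has no effect anywhere in the declared ranges; all 126 inputs agree.
verdict: equivalent


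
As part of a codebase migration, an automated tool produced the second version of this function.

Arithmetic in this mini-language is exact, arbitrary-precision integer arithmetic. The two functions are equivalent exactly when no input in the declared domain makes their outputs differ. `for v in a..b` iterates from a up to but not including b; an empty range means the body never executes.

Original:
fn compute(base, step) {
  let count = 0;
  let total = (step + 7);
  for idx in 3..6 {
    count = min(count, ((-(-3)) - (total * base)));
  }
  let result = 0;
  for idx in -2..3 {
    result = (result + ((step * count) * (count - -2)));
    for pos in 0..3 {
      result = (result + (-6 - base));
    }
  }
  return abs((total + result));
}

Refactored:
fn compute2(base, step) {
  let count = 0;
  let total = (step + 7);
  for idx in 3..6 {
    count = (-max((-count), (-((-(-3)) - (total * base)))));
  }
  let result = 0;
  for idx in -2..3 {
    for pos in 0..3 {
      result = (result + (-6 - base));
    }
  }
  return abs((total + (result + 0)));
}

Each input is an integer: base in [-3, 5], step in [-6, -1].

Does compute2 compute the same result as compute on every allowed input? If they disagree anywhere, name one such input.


At base=1, step=-3: compute gives 86, compute2 gives 101.
verdict: not equivalent; witness: base=1, step=-3


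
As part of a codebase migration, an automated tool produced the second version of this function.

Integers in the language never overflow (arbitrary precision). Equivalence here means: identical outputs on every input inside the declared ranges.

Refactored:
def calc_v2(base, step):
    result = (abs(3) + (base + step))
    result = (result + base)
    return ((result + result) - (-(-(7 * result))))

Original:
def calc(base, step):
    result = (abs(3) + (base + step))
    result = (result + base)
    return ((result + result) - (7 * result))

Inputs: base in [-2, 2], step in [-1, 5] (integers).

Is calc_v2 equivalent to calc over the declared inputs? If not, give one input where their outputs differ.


Reading the diff, among the changes: same computation, different form.
As a probe, take base=-2, step=0: calc runs result := 1 | result := -1 | result 5; calc_v2 runs result := 1 | result := -1 | result 5; both end at 5.
Checked all 35 inputs in the declared domain: the outputs agree on every one.
verdict: equivalent


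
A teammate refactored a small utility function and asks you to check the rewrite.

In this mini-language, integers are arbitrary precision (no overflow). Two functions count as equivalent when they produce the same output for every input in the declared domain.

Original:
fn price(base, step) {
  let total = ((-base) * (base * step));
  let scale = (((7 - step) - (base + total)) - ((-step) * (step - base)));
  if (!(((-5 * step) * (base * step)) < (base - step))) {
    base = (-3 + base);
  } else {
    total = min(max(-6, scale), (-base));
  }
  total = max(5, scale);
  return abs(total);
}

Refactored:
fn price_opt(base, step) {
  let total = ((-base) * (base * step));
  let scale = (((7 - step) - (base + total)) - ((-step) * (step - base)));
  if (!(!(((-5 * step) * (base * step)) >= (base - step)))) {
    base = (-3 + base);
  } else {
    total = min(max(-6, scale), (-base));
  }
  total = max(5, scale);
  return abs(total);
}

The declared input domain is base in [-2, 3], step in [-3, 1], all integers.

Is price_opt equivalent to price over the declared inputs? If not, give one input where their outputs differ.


Comparing the listings, the differences include: boolean connective usage differs, plus comparison usage differs.
Spot check at base=3, step=-1 — price: total = 9; scale = 0; (!(((-5 * step) * (base * step)) < (base - step))) -> false; total = -3; total = 5; return 5. price_opt: total = 9; scale = 0; (!(!(((-5 * step) * (base * step)) >= (base - step)))) -> false; total = -3; total = 5; return 5. Both give 5.
Checked all 30 inputs in the declared domain: the outputs agree on every one.
verdict: equivalent


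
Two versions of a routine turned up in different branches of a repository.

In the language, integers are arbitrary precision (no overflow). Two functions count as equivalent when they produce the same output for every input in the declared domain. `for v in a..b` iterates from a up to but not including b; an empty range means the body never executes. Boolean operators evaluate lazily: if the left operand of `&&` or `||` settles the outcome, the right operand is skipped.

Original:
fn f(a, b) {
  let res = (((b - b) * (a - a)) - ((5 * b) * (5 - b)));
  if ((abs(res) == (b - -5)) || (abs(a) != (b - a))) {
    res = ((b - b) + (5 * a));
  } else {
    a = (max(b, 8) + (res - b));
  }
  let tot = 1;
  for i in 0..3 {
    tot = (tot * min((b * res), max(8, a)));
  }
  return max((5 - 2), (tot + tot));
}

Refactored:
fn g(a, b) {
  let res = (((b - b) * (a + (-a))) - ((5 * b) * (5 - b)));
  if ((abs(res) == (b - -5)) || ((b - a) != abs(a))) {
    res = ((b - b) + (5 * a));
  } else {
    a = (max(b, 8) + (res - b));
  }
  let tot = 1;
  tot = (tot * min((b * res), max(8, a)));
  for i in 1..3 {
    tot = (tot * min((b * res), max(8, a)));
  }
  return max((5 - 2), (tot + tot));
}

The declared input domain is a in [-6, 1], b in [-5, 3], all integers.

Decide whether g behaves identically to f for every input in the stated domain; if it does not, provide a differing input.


Behavior is preserved: although arithmetic usage differs, and min/max/abs usage differs, and statement counts differ, and loop structure differs, and constant usage differs, the outputs never diverge.
Tracing a=-4, b=-1: f: res := 30 | ((abs(res) == (b - -5)) || (abs(a) != (b - a))): true | res := -20 | tot := 1 | iter i=0: | tot := 8 | iter i=1: | tot := 64 | iter i=2: | tot := 512 | result 1024 | g: res := 30 | ((abs(res) == (b - -5)) || ((b - a) != abs(a))): true | res := -20 | tot := 1 | tot := 8 | iter i=1: | tot := 64 | iter i=2: | tot := 512 | result 1024 — matching result 1024.
Sweeping the whole domain (72 inputs) finds no disagreement.
verdict: equivalent


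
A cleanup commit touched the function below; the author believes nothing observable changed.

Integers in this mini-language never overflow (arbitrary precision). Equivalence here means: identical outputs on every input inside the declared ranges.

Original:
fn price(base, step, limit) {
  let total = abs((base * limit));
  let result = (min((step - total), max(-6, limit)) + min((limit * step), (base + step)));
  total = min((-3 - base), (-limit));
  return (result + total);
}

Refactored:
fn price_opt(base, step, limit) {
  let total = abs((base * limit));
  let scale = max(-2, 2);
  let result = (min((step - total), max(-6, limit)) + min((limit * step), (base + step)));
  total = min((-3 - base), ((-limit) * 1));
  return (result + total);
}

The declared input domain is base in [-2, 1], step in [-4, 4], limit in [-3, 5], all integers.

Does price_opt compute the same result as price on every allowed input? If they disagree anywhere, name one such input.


Behavior is preserved: although min/max/abs usage differs, plus arithmetic usage differs, plus local variable names differ, plus constant usage differs, plus statement counts differ, the outputs never diverge.
As a probe, take base=0, step=3, limit=-1: price runs total becomes 0; next result becomes -4; next total becomes -3; next final value -7; price_opt runs total becomes 0; next scale becomes 2; next result becomes -4; next total becomes -3; next final value -7; both end at -7.
Every one of the 324 inputs gives matching results.
verdict: equivalent


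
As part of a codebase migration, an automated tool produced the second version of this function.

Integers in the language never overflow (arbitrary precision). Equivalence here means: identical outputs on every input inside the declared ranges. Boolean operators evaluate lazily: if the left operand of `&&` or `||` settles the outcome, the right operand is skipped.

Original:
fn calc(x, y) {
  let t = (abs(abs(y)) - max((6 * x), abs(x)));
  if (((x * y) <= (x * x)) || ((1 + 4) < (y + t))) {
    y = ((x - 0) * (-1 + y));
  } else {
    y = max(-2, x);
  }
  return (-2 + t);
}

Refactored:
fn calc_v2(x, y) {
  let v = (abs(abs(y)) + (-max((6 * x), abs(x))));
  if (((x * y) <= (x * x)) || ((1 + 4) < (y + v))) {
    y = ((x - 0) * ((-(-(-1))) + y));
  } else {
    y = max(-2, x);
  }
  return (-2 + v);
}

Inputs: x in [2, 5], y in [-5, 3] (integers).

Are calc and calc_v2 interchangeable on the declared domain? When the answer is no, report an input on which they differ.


Comparing the listings, the differences include: local variable names differ; arithmetic usage differs.
Tracing x=3, y=-3: calc: t := -15 | (((x * y) <= (x * x)) || ((1 + 4) < (y + t))): true | y := -12 | result -17 | calc_v2: v := -15 | (((x * y) <= (x * x)) || ((1 + 4) < (y + v))): true | y := -12 | result -17 — matching result -17.
Checked all 36 inputs in the declared domain: the outputs agree on every one.
verdict: equivalent


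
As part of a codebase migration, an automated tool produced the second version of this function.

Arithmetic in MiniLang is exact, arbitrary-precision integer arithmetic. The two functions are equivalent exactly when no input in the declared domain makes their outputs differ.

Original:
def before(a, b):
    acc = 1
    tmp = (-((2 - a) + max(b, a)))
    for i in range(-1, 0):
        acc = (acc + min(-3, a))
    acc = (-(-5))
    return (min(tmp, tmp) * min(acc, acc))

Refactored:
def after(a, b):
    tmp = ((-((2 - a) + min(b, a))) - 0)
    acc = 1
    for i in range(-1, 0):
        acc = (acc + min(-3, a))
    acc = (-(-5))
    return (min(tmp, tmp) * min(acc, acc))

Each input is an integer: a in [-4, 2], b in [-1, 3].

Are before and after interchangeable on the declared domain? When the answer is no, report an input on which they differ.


Input a=-4, b=-1: -25 from before versus -10 from after.
verdict: not equivalent; witness: a=-4, b=-1


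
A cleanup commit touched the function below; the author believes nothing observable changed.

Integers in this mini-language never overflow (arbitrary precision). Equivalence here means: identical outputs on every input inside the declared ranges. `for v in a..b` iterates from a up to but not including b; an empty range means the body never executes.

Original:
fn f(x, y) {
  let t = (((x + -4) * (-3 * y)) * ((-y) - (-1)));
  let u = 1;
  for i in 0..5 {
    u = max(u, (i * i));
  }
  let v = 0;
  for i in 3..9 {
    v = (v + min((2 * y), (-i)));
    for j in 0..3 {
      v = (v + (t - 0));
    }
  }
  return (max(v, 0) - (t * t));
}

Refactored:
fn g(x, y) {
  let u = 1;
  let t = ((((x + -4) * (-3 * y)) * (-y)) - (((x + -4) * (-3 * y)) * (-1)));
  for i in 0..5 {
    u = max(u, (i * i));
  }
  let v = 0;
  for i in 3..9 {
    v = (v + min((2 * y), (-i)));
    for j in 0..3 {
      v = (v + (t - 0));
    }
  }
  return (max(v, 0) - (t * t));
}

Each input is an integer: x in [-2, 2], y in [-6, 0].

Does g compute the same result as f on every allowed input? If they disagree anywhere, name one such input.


Comparing the listings, the differences include: constant usage differs, arithmetic usage differs.
As a probe, take x=-2, y=-5: f runs t := -540 | u := 1 | iter i=0: | u := 1 | iter i=1: | u := 1 | iter i=2: | u := 4 | iter i=3: | u := 9 | iter i=4: | u := 16 | v := 0 | iter i=3: | v := -10 | iter j=0: | v := -550 | iter j=1: | v := -1090 | iter j=2: | v := -1630 | iter i=4: | v := -1640 | iter j=0: | v := -2180 | iter j=1: | v := -2720 | iter j=2: | v := -3260 | iter i=5: | v := -3270 | iter j=0: | v := -3810 | iter j=1: | v := -4350 | iter j=2: | v := -4890 | iter i=6: | v := -4900 | iter j=0: | v := -5440 | iter j=1: | v := -5980 | iter j=2: | v := -6520 | iter i=7: | v := -6530 | iter j=0: | v := -7070 | iter j=1: | v := -7610 | iter j=2: | v := -8150 | iter i=8: | v := -8160 | iter j=0: | v := -8700 | iter j=1: | v := -9240 | iter j=2: | v := -9780 | result -291600; g runs u := 1 | t := -540 | iter i=0: | u := 1 | iter i=1: | u := 1 | iter i=2: | u := 4 | iter i=3: | u := 9 | iter i=4: | u := 16 | v := 0 | iter i=3: | v := -10 | iter j=0: | v := -550 | iter j=1: | v := -1090 | iter j=2: | v := -1630 | iter i=4: | v := -1640 | iter j=0: | v := -2180 | iter j=1: | v := -2720 | iter j=2: | v := -3260 | iter i=5: | v := -3270 | iter j=0: | v := -3810 | iter j=1: | v := -4350 | iter j=2: | v := -4890 | iter i=6: | v := -4900 | iter j=0: | v := -5440 | iter j=1: | v := -5980 | iter j=2: | v := -6520 | iter i=7: | v := -6530 | iter j=0: | v := -7070 | iter j=1: | v := -7610 | iter j=2: | v := -8150 | iter i=8: | v := -8160 | iter j=0: | v := -8700 | iter j=1: | v := -9240 | iter j=2: | v := -9780 | result -291600; both end at -291600.
Sweeping the whole domain (35 inputs) finds no disagreement.
verdict: equivalent


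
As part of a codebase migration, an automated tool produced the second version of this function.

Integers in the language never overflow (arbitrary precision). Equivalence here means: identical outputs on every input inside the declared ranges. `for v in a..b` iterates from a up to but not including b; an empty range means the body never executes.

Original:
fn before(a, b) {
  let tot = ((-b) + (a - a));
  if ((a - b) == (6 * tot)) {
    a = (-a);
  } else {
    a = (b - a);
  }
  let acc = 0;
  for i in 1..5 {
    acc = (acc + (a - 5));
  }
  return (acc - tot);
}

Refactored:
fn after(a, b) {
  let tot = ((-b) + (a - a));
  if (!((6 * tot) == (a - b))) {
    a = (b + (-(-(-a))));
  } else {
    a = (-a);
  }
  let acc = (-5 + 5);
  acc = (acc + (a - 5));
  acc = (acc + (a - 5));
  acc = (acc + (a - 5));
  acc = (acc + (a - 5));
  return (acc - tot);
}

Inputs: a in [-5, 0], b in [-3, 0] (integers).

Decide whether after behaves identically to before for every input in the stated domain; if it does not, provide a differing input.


The two are interchangeable: statement counts differ; also constant usage differs; also local variable names differ; also boolean connective usage differs; also arithmetic usage differs; also loop structure differs, and every declared input agrees.
As a probe, take a=-1, b=-2: before runs tot=2, then ((a - b) == (6 * tot)) is false, then a=-1, then acc=0, then (i=1), then acc=-6, then (i=2), then acc=-12, then (i=3), then acc=-18, then (i=4), then acc=-24, then returns -26; after runs tot=2, then (!((6 * tot) == (a - b))) is true, then a=-1, then acc=0, then acc=-6, then acc=-12, then acc=-18, then acc=-24, then returns -26; both end at -26.
Across all 24 domain points the two functions coincide.
verdict: equivalent


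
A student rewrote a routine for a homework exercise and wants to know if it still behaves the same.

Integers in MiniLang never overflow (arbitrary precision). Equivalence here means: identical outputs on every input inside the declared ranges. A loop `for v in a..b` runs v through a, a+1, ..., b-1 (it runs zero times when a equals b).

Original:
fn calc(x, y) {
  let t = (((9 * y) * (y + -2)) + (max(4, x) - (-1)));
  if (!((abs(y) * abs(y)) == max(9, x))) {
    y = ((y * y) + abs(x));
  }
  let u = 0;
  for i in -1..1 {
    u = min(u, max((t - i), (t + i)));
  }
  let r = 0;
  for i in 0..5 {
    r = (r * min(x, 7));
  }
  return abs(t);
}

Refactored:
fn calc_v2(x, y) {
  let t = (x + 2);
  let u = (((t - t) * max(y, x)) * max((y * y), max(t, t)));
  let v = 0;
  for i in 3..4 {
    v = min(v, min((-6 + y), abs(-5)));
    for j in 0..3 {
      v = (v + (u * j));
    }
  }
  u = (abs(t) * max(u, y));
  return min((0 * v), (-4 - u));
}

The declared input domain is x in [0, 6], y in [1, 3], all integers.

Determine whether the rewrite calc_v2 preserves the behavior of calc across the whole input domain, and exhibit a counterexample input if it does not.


Evaluate both at x=0, y=1.
calc: t := -4 | (!((abs(y) * abs(y)) == max(9, x))): true | y := 1 | u := 0 | iter i=-1: | u := -3 | iter i=0: | u := -4 | r := 0 | iter i=0: | r := 0 | iter i=1: | r := 0 | iter i=2: | r := 0 | iter i=3: | r := 0 | iter i=4: | r := 0 | result 4
calc_v2: t := 2 | u := 0 | v := 0 | iter i=3: | v := -5 | iter j=0: | v := -5 | iter j=1: | v := -5 | iter j=2: | v := -5 | u := 2 | result -6
4 and -6 differ, so these are not the same function on this domain.
verdict: not equivalent; witness: x=0, y=1


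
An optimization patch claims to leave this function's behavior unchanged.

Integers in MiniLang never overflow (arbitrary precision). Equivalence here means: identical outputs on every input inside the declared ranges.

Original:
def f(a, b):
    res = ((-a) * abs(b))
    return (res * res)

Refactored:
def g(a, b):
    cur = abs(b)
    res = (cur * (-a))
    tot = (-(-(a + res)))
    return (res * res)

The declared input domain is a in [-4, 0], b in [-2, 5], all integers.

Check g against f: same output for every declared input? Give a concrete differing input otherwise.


Although statement counts differ; local variable names differ; arithmetic usage differs, 40/40 inputs agree.
verdict: equivalent


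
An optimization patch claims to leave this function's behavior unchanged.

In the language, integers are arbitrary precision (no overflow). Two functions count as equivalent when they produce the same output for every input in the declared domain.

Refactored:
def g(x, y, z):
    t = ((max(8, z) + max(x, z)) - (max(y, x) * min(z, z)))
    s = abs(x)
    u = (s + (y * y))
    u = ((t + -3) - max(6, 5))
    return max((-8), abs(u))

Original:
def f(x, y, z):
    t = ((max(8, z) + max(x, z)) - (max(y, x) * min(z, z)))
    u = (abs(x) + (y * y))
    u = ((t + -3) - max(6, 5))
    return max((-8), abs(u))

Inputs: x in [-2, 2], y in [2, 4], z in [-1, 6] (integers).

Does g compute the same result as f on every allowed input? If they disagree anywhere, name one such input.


Reading the diff, among the changes: local variable names differ; and statement counts differ.
Tracing x=-1, y=3, z=4: f: t=0, then u=10, then u=-9, then returns 9 | g: t=0, then s=1, then u=10, then u=-9, then returns 9 — matching result 9.
Checked all 120 inputs in the declared domain: the outputs agree on every one.
verdict: equivalent


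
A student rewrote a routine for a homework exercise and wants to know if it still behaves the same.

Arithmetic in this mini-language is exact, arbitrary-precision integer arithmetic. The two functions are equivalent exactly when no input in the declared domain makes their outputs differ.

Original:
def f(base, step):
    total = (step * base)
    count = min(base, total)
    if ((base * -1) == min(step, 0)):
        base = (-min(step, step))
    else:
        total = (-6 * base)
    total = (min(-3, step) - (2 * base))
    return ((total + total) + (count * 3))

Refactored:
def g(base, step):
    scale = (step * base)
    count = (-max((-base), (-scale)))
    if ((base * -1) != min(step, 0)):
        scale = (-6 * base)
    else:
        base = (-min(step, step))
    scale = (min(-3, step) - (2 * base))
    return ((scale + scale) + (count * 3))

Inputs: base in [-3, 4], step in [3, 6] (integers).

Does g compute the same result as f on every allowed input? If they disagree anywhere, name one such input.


Changes here: local variable names differ; and comparison usage differs; and min/max/abs usage differs; the full 32-point sweep finds no disagreement.
verdict: equivalent


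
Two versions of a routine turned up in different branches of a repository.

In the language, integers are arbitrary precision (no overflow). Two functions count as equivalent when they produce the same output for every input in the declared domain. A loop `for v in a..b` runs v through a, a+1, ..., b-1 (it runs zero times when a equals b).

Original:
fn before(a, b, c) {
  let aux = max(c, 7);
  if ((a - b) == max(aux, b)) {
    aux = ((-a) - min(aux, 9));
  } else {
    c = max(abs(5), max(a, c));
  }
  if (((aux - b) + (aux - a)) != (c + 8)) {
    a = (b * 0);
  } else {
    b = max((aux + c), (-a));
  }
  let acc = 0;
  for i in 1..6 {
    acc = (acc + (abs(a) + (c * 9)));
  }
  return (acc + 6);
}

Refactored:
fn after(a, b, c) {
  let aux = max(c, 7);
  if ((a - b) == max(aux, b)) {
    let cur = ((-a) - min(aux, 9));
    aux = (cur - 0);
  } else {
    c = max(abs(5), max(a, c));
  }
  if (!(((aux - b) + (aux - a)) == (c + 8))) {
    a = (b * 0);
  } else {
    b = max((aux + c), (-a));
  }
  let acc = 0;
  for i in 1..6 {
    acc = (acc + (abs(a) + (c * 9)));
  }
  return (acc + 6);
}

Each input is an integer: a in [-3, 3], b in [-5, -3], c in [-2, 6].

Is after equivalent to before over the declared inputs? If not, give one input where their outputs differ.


Side by side, the visible changes include: arithmetic usage differs, constant usage differs, comparison usage differs, boolean connective usage differs, local variable names differ, statement counts differ.
Spot check at a=3, b=-5, c=-2 — before: aux=7, then ((a - b) == max(aux, b)) is false, then c=5, then (((aux - b) + (aux - a)) != (c + 8)) is true, then a=0, then acc=0, then (i=1), then acc=45, then (i=2), then acc=90, then (i=3), then acc=135, then (i=4), then acc=180, then (i=5), then acc=225, then returns 231. after: aux=7, then ((a - b) == max(aux, b)) is false, then c=5, then (!(((aux - b) + (aux - a)) == (c + 8))) is true, then a=0, then acc=0, then (i=1), then acc=45, then (i=2), then acc=90, then (i=3), then acc=135, then (i=4), then acc=180, then (i=5), then acc=225, then returns 231. Both give 231.
Every one of the 189 inputs gives matching results.
verdict: equivalent
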